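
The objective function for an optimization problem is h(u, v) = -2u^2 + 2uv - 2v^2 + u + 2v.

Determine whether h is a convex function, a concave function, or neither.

h is quadratic, so its Hessian is the constant matrix H = [[-4, 2], [2, -4]].
det(H) = 12, tr(H) = -8.
det(H) > 0 and tr(H) < 0, so H is negative definite everywhere: concave.

concave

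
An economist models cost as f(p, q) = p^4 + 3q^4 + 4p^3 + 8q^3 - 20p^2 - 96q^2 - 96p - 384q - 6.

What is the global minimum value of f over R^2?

-2077

f(p,q) separates as A(p) + B(q) − 6, so its minimum is min A + min B − 6.
A'(p) = 4(p - 3)(p + 2)(p + 4) vanishes at p ∈ {-4, -2, 3}; B'(q) = 12(q - 4)(q + 2)(q + 4) vanishes at q ∈ {-4, -2, 4}.
Local minima of A (where A''>0): A(-4)=64, A(3)=-279. Local minima of B: B(-4)=256, B(4)=-1792.
So the global minimum of f is A(3) + B(4) − 6 = -279 − 1792 − 6 = -2077, attained at (3, 4).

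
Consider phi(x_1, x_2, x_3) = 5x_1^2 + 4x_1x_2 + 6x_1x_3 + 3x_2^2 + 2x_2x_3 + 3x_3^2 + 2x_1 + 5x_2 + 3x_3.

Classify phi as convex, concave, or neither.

convex

phi is quadratic, so its Hessian is the constant matrix H = [[10, 4, 6], [4, 6, 2], [6, 2, 6]].
Leading principal minors: 10, 44, 104.
All positive ⇒ H ≻ 0 ⇒ convex.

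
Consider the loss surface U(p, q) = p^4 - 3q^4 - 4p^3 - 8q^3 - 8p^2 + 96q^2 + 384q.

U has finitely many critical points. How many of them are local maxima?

U separates as a function of p plus a function of q, so ∇U=0 decouples.
∂U/∂p = 4p(p - 4)(p + 1) = 0 at p ∈ {-1, 0, 4}; ∂U/∂q = -12(q - 4)(q + 2)(q + 4) = 0 at q ∈ {-4, -2, 4}.
The Hessian is diagonal: diag(U_pp, U_qq). Second derivatives: U_pp(-1)=20, U_pp(0)=-16, U_pp(4)=80; U_qq(-4)=-192, U_qq(-2)=144, U_qq(4)=-576.
Local maxima occur where both diagonal entries negative: (0, -4), (0, 4). Count: 2.

2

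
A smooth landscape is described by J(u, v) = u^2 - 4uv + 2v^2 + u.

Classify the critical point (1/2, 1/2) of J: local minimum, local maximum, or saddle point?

saddle point

The Hessian of J is constant: H = [[2, -4], [-4, 4]].
det(H) = 2·4 − (-4)² = -8.
Since det(H) < 0, H is indefinite and the critical point is a saddle point.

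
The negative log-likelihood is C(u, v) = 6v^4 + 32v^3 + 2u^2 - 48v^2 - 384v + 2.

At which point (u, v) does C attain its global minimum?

C(u,v) separates as P(u) + Q(v) + 2, so its minimum is min P + min Q + 2.
P'(u) = 4u vanishes at u ∈ {0}; Q'(v) = 24(v - 2)(v + 2)(v + 4) vanishes at v ∈ {-4, -2, 2}.
Local minima of P (where P''>0): P(0)=0. Local minima of Q: Q(-4)=256, Q(2)=-608.
So the global minimum of C is P(0) + Q(2) + 2 = 0 − 608 + 2 = -606, attained at (0, 2).

(0, 2)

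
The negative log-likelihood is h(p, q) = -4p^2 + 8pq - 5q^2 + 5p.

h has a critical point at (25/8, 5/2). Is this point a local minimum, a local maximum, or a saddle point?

The Hessian of h is constant: H = [[-8, 8], [8, -10]].
det(H) = (-8)·(-10) − 8² = 16.
det(H) > 0 and tr(H) = -18 < 0, so H is negative definite and the point is a local maximum.

local maximum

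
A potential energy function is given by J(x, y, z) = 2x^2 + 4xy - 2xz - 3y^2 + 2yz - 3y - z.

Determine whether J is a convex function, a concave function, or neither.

neither

J is quadratic, so its Hessian is the constant matrix H = [[4, 4, -2], [4, -6, 2], [-2, 2, 0]].
Leading principal minors: 4, -40, -24.
Neither pattern holds ⇒ H is indefinite ⇒ neither convex nor concave.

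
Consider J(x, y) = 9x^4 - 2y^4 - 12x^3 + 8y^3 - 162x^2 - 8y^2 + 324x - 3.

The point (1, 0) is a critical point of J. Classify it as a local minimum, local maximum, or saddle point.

local maximum

The mixed partial ∂²J/∂x∂y is 0, so the Hessian at any point is diag(J_xx, J_yy) = diag(36(3x^2 - 2x - 9), 8(-3y^2 + 6y - 2)).
At (1, 0): H = diag(-288, -16).
Both eigenvalues are negative, so H is negative definite: a local maximum.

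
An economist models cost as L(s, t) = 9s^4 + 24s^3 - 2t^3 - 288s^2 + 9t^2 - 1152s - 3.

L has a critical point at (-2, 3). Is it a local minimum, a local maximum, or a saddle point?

local maximum

The mixed partial ∂²L/∂s∂t is 0, so the Hessian at any point is diag(L_ss, L_tt) = diag(36(3s^2 + 4s - 16), 6(-2t + 3)).
At (-2, 3): H = diag(-432, -18).
Both eigenvalues are negative, so H is negative definite: a local maximum.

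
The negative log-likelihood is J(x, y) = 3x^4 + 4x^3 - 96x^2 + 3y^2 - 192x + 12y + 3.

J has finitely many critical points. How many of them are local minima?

J separates as a function of x plus a function of y, so ∇J=0 decouples.
∂J/∂x = 12(x - 4)(x + 1)(x + 4) = 0 at x ∈ {-4, -1, 4}; ∂J/∂y = 6(y + 2) = 0 at y ∈ {-2}.
The Hessian is diagonal: diag(J_xx, J_yy). Second derivatives: J_xx(-4)=288, J_xx(-1)=-180, J_xx(4)=480; J_yy(-2)=6.
Local minima occur where both diagonal entries positive: (-4, -2), (4, -2). Count: 2.

2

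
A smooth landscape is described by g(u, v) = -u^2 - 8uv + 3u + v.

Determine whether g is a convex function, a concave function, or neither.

g is quadratic, so its Hessian is the constant matrix H = [[-2, -8], [-8, 0]].
det(H) = -64, tr(H) = -2.
det(H) < 0, so H is indefinite: neither convex nor concave.

neither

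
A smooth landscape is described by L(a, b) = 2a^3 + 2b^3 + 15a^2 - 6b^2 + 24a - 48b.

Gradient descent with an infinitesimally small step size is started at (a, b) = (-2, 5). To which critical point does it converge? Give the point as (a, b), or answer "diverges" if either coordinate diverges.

(-1, 4)

L is separable, so gradient descent decouples: a follows -∂L/∂a, b follows -∂L/∂b.
∂L/∂a = 6(a + 1)(a + 4); at a=-2 this is -12, so a increases.
∂L/∂b = 6(b - 4)(b + 2); at b=5 this is 42, so b decreases.
a converges to its nearest critical value -1 (a local min of the a-part); b converges to 4. The iterate converges to (-1, 4).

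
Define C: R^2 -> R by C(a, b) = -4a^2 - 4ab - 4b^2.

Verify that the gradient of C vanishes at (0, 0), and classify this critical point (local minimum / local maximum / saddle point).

local maximum

∇C = (-8a - 4b, -4a - 8b); substituting (0, 0) gives ∇C = (0, 0), so (0, 0) is indeed a critical point.
The Hessian of C is constant: H = [[-8, -4], [-4, -8]].
det(H) = (-8)·(-8) − (-4)² = 48.
det(H) > 0 and tr(H) = -16 < 0, so H is negative definite and the point is a local maximum.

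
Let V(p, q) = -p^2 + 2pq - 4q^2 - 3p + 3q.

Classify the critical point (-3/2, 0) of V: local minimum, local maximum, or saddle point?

The Hessian of V is constant: H = [[-2, 2], [2, -8]].
det(H) = (-2)·(-8) − 2² = 12.
det(H) > 0 and tr(H) = -10 < 0, so H is negative definite and the point is a local maximum.

local maximum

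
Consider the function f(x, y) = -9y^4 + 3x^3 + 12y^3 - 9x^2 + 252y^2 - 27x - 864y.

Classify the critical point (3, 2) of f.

local minimum

The mixed partial ∂²f/∂x∂y is 0, so the Hessian at any point is diag(f_xx, f_yy) = diag(18(x - 1), 36(-3y^2 + 2y + 14)).
At (3, 2): H = diag(36, 216).
Both eigenvalues are positive, so H is positive definite: a local minimum.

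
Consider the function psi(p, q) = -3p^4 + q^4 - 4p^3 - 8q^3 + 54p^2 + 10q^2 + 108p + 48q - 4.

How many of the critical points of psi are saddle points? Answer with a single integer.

5

psi separates as a function of p plus a function of q, so ∇psi=0 decouples.
∂psi/∂p = -12(p - 3)(p + 1)(p + 3) = 0 at p ∈ {-3, -1, 3}; ∂psi/∂q = 4(q - 4)(q - 3)(q + 1) = 0 at q ∈ {-1, 3, 4}.
The Hessian is diagonal: diag(psi_pp, psi_qq). Second derivatives: psi_pp(-3)=-144, psi_pp(-1)=96, psi_pp(3)=-288; psi_qq(-1)=80, psi_qq(3)=-16, psi_qq(4)=20.
Saddle points occur where the two diagonal entries have opposite signs: (-3, -1), (-3, 4), (-1, 3), (3, -1), (3, 4). Count: 5.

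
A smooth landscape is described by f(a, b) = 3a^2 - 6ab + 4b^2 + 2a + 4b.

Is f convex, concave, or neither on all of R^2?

convex

f is quadratic, so its Hessian is the constant matrix H = [[6, -6], [-6, 8]].
det(H) = 12, tr(H) = 14.
det(H) > 0 and tr(H) > 0, so H is positive definite everywhere: convex.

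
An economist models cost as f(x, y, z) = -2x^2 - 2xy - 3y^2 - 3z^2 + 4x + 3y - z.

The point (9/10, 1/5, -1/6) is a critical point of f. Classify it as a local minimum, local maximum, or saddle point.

local maximum

The Hessian is constant: H = [[-4, -2, 0], [-2, -6, 0], [0, 0, -6]].
Leading principal minors: Δ₁ = -4, Δ₂ = 20, Δ₃ = -120.
The minors alternate sign starting negative (−, +, −), so H is negative definite: a local maximum.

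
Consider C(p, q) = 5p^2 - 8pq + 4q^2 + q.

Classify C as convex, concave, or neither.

C is quadratic, so its Hessian is the constant matrix H = [[10, -8], [-8, 8]].
det(H) = 16, tr(H) = 18.
det(H) > 0 and tr(H) > 0, so H is positive definite everywhere: convex.

convex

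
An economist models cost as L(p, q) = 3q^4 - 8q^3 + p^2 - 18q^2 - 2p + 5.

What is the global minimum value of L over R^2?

-131

L(p,q) separates as A(p) + B(q) + 5, so its minimum is min A + min B + 5.
A'(p) = 2p - 2 vanishes at p ∈ {1}; B'(q) = 12q(q - 3)(q + 1) vanishes at q ∈ {-1, 0, 3}.
Local minima of A (where A''>0): A(1)=-1. Local minima of B: B(-1)=-7, B(3)=-135.
So the global minimum of L is A(1) + B(3) + 5 = -1 − 135 + 5 = -131, attained at (1, 3).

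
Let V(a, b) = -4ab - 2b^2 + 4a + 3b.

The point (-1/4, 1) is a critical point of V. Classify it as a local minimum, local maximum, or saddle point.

saddle point

The Hessian of V is constant: H = [[0, -4], [-4, -4]].
det(H) = 0·(-4) − (-4)² = -16.
Since det(H) < 0, H is indefinite and the critical point is a saddle point.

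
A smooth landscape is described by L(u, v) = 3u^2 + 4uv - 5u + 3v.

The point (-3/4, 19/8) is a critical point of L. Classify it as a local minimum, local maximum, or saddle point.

The Hessian of L is constant: H = [[6, 4], [4, 0]].
det(H) = 6·0 − 4² = -16.
Since det(H) < 0, H is indefinite and the critical point is a saddle point.

saddle point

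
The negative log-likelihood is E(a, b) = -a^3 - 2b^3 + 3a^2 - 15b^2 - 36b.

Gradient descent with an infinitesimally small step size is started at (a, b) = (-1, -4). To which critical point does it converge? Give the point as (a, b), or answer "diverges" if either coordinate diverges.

E is separable, so gradient descent decouples: a follows -∂E/∂a, b follows -∂E/∂b.
∂E/∂a = -3a(a - 2); at a=-1 this is -9, so a increases.
∂E/∂b = -6(b + 2)(b + 3); at b=-4 this is -12, so b increases.
a converges to its nearest critical value 0 (a local min of the a-part); b converges to -3. The iterate converges to (0, -3).

(0, -3)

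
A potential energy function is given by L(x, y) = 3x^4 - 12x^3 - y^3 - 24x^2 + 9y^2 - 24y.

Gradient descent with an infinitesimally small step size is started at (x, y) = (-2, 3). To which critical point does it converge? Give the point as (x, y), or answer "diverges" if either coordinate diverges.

L is separable, so gradient descent decouples: x follows -∂L/∂x, y follows -∂L/∂y.
∂L/∂x = 12x(x - 4)(x + 1); at x=-2 this is -144, so x increases.
∂L/∂y = -3(y - 4)(y - 2); at y=3 this is 3, so y decreases.
x converges to its nearest critical value -1 (a local min of the x-part); y converges to 2. The iterate converges to (-1, 2).

(-1, 2)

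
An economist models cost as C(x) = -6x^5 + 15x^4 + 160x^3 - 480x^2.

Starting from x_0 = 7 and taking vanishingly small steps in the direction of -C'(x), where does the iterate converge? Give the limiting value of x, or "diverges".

diverges

C'(x) = -30x(x - 4)(x - 2)(x + 4), so C'(7) = -34650.
Gradient descent moves in the -C' direction, i.e. x is increasing.
There is no critical point above x=7, and C' keeps the same sign, so the iterate runs off to +∞.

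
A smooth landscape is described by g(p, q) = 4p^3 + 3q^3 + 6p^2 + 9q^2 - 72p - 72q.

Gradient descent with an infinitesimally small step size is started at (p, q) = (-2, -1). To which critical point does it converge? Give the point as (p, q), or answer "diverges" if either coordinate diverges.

(2, 2)

g is separable, so gradient descent decouples: p follows -∂g/∂p, q follows -∂g/∂q.
∂g/∂p = 12(p - 2)(p + 3); at p=-2 this is -48, so p increases.
∂g/∂q = 9(q - 2)(q + 4); at q=-1 this is -81, so q increases.
p converges to its nearest critical value 2 (a local min of the p-part); q converges to 2. The iterate converges to (2, 2).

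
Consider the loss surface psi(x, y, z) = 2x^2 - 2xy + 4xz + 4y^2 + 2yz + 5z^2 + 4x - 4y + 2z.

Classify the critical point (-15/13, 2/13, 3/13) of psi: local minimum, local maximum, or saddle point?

The Hessian is constant: H = [[4, -2, 4], [-2, 8, 2], [4, 2, 10]].
Leading principal minors: Δ₁ = 4, Δ₂ = 28, Δ₃ = 104.
All leading minors are positive, so H is positive definite: a local minimum.

local minimum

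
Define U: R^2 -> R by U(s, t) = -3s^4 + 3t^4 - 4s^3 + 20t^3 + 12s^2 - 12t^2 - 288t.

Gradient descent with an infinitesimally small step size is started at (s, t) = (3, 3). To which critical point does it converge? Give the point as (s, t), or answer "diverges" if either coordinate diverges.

diverges

U is separable, so gradient descent decouples: s follows -∂U/∂s, t follows -∂U/∂t.
∂U/∂s = -12s(s - 1)(s + 2); at s=3 this is -360, so s increases.
∂U/∂t = 12(t - 2)(t + 3)(t + 4); at t=3 this is 504, so t decreases.
The s-coordinate has no critical point in that direction and runs off to infinity.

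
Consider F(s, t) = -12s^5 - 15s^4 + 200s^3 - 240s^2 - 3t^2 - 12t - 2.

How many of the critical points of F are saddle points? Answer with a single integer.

F separates as a function of s plus a function of t, so ∇F=0 decouples.
∂F/∂s = -60s(s - 2)(s - 1)(s + 4) = 0 at s ∈ {-4, 0, 1, 2}; ∂F/∂t = -6(t + 2) = 0 at t ∈ {-2}.
The Hessian is diagonal: diag(F_ss, F_tt). Second derivatives: F_ss(-4)=7200, F_ss(0)=-480, F_ss(1)=300, F_ss(2)=-720; F_tt(-2)=-6.
Saddle points occur where the two diagonal entries have opposite signs: (-4, -2), (1, -2). Count: 2.

2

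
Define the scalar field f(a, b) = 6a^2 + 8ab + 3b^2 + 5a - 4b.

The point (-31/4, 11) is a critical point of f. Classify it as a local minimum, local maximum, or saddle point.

local minimum

The Hessian of f is constant: H = [[12, 8], [8, 6]].
det(H) = 12·6 − 8² = 8.
det(H) > 0 and tr(H) = 18 > 0, so H is positive definite and the point is a local minimum.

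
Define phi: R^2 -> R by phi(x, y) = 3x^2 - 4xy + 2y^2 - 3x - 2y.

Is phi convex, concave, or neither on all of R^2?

convex

phi is quadratic, so its Hessian is the constant matrix H = [[6, -4], [-4, 4]].
det(H) = 8, tr(H) = 10.
det(H) > 0 and tr(H) > 0, so H is positive definite everywhere: convex.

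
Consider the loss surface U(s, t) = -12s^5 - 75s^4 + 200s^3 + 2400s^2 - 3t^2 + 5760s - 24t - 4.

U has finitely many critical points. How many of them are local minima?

U separates as a function of s plus a function of t, so ∇U=0 decouples.
∂U/∂s = -60(s - 4)(s + 2)(s + 3)(s + 4) = 0 at s ∈ {-4, -3, -2, 4}; ∂U/∂t = -6(t + 4) = 0 at t ∈ {-4}.
The Hessian is diagonal: diag(U_ss, U_tt). Second derivatives: U_ss(-4)=960, U_ss(-3)=-420, U_ss(-2)=720, U_ss(4)=-20160; U_tt(-4)=-6.
Local minima occur where both diagonal entries positive: none. Count: 0.

0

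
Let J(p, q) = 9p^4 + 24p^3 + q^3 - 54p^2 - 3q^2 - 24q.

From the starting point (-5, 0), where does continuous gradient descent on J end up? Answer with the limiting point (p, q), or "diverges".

J is separable, so gradient descent decouples: p follows -∂J/∂p, q follows -∂J/∂q.
∂J/∂p = 36p(p - 1)(p + 3); at p=-5 this is -2160, so p increases.
∂J/∂q = 3(q - 4)(q + 2); at q=0 this is -24, so q increases.
p converges to its nearest critical value -3 (a local min of the p-part); q converges to 4. The iterate converges to (-3, 4).

(-3, 4)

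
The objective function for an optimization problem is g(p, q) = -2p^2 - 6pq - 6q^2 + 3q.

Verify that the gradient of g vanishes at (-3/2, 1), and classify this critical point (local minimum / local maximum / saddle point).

∇g = (-4p - 6q, -6p - 12q + 3); substituting (-3/2, 1) gives ∇g = (0, 0), so (-3/2, 1) is indeed a critical point.
The Hessian of g is constant: H = [[-4, -6], [-6, -12]].
det(H) = (-4)·(-12) − (-6)² = 12.
det(H) > 0 and tr(H) = -16 < 0, so H is negative definite and the point is a local maximum.

local maximum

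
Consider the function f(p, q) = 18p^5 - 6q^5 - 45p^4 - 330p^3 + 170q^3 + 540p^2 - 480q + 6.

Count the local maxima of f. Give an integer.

f separates as a function of p plus a function of q, so ∇f=0 decouples.
∂f/∂p = 90p(p - 4)(p - 1)(p + 3) = 0 at p ∈ {-3, 0, 1, 4}; ∂f/∂q = -30(q - 4)(q - 1)(q + 1)(q + 4) = 0 at q ∈ {-4, -1, 1, 4}.
The Hessian is diagonal: diag(f_pp, f_qq). Second derivatives: f_pp(-3)=-7560, f_pp(0)=1080, f_pp(1)=-1080, f_pp(4)=7560; f_qq(-4)=3600, f_qq(-1)=-900, f_qq(1)=900, f_qq(4)=-3600.
Local maxima occur where both diagonal entries negative: (-3, -1), (-3, 4), (1, -1), (1, 4). Count: 4.

4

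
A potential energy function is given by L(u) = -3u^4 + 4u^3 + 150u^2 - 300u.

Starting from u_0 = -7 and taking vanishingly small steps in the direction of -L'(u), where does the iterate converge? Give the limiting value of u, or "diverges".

diverges

L'(u) = -12(u - 5)(u - 1)(u + 5), so L'(-7) = 2304.
Gradient descent moves in the -L' direction, i.e. u is decreasing.
There is no critical point below u=-7, and L' keeps the same sign, so the iterate runs off to −∞.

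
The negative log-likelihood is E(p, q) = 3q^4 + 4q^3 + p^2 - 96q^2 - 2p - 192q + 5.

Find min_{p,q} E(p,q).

-1276

E(p,q) separates as A(p) + B(q) + 5, so its minimum is min A + min B + 5.
A'(p) = 2p - 2 vanishes at p ∈ {1}; B'(q) = 12(q - 4)(q + 1)(q + 4) vanishes at q ∈ {-4, -1, 4}.
Local minima of A (where A''>0): A(1)=-1. Local minima of B: B(-4)=-256, B(4)=-1280.
So the global minimum of E is A(1) + B(4) + 5 = -1 − 1280 + 5 = -1276, attained at (1, 4).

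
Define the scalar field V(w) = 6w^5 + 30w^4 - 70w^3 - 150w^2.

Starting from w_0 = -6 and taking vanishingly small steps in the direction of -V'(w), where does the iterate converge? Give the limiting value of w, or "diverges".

V'(w) = 30w(w - 2)(w + 1)(w + 5), so V'(-6) = 7200.
Gradient descent moves in the -V' direction, i.e. w is decreasing.
There is no critical point below w=-6, and V' keeps the same sign, so the iterate runs off to −∞.

diverges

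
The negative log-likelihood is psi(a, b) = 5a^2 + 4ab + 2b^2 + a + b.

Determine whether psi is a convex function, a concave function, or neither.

convex

psi is quadratic, so its Hessian is the constant matrix H = [[10, 4], [4, 4]].
det(H) = 24, tr(H) = 14.
det(H) > 0 and tr(H) > 0, so H is positive definite everywhere: convex.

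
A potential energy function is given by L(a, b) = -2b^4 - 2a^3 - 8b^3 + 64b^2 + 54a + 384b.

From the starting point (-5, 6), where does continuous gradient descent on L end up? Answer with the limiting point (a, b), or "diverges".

diverges

L is separable, so gradient descent decouples: a follows -∂L/∂a, b follows -∂L/∂b.
∂L/∂a = -6(a - 3)(a + 3); at a=-5 this is -96, so a increases.
∂L/∂b = -8(b - 4)(b + 3)(b + 4); at b=6 this is -1440, so b increases.
The b-coordinate has no critical point in that direction and runs off to infinity.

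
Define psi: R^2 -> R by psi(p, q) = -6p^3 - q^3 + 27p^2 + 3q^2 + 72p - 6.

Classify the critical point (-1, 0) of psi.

The mixed partial ∂²psi/∂p∂q is 0, so the Hessian at any point is diag(psi_pp, psi_qq) = diag(18(-2p + 3), 6(-q + 1)).
At (-1, 0): H = diag(90, 6).
Both eigenvalues are positive, so H is positive definite: a local minimum.

local minimum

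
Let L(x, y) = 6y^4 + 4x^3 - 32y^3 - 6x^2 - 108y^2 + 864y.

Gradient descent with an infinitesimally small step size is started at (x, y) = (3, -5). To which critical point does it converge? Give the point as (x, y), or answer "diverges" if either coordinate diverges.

(1, -3)

L is separable, so gradient descent decouples: x follows -∂L/∂x, y follows -∂L/∂y.
∂L/∂x = 12x(x - 1); at x=3 this is 72, so x decreases.
∂L/∂y = 24(y - 4)(y - 3)(y + 3); at y=-5 this is -3456, so y increases.
x converges to its nearest critical value 1 (a local min of the x-part); y converges to -3. The iterate converges to (1, -3).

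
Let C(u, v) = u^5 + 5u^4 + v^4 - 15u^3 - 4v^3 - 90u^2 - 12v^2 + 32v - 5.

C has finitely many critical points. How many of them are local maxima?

C separates as a function of u plus a function of v, so ∇C=0 decouples.
∂C/∂u = 5u(u - 3)(u + 3)(u + 4) = 0 at u ∈ {-4, -3, 0, 3}; ∂C/∂v = 4(v - 4)(v - 1)(v + 2) = 0 at v ∈ {-2, 1, 4}.
The Hessian is diagonal: diag(C_uu, C_vv). Second derivatives: C_uu(-4)=-140, C_uu(-3)=90, C_uu(0)=-180, C_uu(3)=630; C_vv(-2)=72, C_vv(1)=-36, C_vv(4)=72.
Local maxima occur where both diagonal entries negative: (-4, 1), (0, 1). Count: 2.

2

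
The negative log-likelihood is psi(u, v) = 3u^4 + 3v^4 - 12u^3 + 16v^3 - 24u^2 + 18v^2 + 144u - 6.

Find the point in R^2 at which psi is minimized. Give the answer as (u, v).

(-2, -3)

psi(u,v) separates as P(u) + Q(v) − 6, so its minimum is min P + min Q − 6.
P'(u) = 12(u - 3)(u - 2)(u + 2) vanishes at u ∈ {-2, 2, 3}; Q'(v) = 12v(v + 1)(v + 3) vanishes at v ∈ {-3, -1, 0}.
Local minima of P (where P''>0): P(-2)=-240, P(3)=135. Local minima of Q: Q(-3)=-27, Q(0)=0.
So the global minimum of psi is P(-2) + Q(-3) − 6 = -240 − 27 − 6 = -273, attained at (-2, -3).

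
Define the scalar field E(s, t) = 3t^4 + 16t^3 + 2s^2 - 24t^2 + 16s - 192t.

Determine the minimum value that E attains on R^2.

E(s,t) separates as P(s) + Q(t), so its minimum is min P + min Q.
P'(s) = 4s + 16 vanishes at s ∈ {-4}; Q'(t) = 12(t - 2)(t + 2)(t + 4) vanishes at t ∈ {-4, -2, 2}.
Local minima of P (where P''>0): P(-4)=-32. Local minima of Q: Q(-4)=128, Q(2)=-304.
So the global minimum of E is P(-4) + Q(2) = -32 − 304 = -336, attained at (-4, 2).

-336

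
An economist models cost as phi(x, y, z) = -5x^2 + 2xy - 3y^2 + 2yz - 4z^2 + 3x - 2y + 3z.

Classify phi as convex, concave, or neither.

concave

phi is quadratic, so its Hessian is the constant matrix H = [[-10, 2, 0], [2, -6, 2], [0, 2, -8]].
Leading principal minors: -10, 56, -408.
Signs alternate −, +, − ⇒ H ≺ 0 ⇒ concave.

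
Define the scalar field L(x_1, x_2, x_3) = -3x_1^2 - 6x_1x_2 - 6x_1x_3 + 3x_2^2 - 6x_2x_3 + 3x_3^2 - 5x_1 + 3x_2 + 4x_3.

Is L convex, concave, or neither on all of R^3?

L is quadratic, so its Hessian is the constant matrix H = [[-6, -6, -6], [-6, 6, -6], [-6, -6, 6]].
Leading principal minors: -6, -72, -864.
Neither pattern holds ⇒ H is indefinite ⇒ neither convex nor concave.

neither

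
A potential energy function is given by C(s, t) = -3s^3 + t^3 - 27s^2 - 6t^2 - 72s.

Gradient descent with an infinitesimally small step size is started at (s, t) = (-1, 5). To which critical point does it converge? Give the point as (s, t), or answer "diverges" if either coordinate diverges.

diverges

C is separable, so gradient descent decouples: s follows -∂C/∂s, t follows -∂C/∂t.
∂C/∂s = -9(s + 2)(s + 4); at s=-1 this is -27, so s increases.
∂C/∂t = 3t(t - 4); at t=5 this is 15, so t decreases.
The s-coordinate has no critical point in that direction and runs off to infinity.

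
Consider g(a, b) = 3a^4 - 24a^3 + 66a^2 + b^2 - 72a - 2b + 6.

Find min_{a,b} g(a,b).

g(a,b) separates as P(a) + Q(b) + 6, so its minimum is min P + min Q + 6.
P'(a) = 12(a - 3)(a - 2)(a - 1) vanishes at a ∈ {1, 2, 3}; Q'(b) = 2b - 2 vanishes at b ∈ {1}.
Local minima of P (where P''>0): P(1)=-27, P(3)=-27. Local minima of Q: Q(1)=-1.
So the global minimum of g is P(1) + Q(1) + 6 = -27 − 1 + 6 = -22, attained at (1, 1).

-22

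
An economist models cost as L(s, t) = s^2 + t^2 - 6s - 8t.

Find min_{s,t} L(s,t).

L(s,t) separates as P(s) + Q(t), so its minimum is min P + min Q.
P'(s) = 2s - 6 vanishes at s ∈ {3}; Q'(t) = 2(t - 4) vanishes at t ∈ {4}.
Local minima of P (where P''>0): P(3)=-9. Local minima of Q: Q(4)=-16.
So the global minimum of L is P(3) + Q(4) = -9 − 16 = -25, attained at (3, 4).

-25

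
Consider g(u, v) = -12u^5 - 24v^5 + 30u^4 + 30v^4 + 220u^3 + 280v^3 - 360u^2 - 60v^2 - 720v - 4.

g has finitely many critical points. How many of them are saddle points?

8

g separates as a function of u plus a function of v, so ∇g=0 decouples.
∂g/∂u = -60u(u - 4)(u - 1)(u + 3) = 0 at u ∈ {-3, 0, 1, 4}; ∂g/∂v = -120(v - 3)(v - 1)(v + 1)(v + 2) = 0 at v ∈ {-2, -1, 1, 3}.
The Hessian is diagonal: diag(g_uu, g_vv). Second derivatives: g_uu(-3)=5040, g_uu(0)=-720, g_uu(1)=720, g_uu(4)=-5040; g_vv(-2)=1800, g_vv(-1)=-960, g_vv(1)=1440, g_vv(3)=-4800.
Saddle points occur where the two diagonal entries have opposite signs: (-3, -1), (-3, 3), (0, -2), (0, 1), (1, -1), (1, 3), (4, -2), (4, 1). Count: 8.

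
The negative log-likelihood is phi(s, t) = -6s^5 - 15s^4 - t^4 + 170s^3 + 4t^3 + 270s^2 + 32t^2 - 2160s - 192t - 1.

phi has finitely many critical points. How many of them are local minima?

2

phi separates as a function of s plus a function of t, so ∇phi=0 decouples.
∂phi/∂s = -30(s - 3)(s - 2)(s + 3)(s + 4) = 0 at s ∈ {-4, -3, 2, 3}; ∂phi/∂t = -4(t - 4)(t - 3)(t + 4) = 0 at t ∈ {-4, 3, 4}.
The Hessian is diagonal: diag(phi_ss, phi_tt). Second derivatives: phi_ss(-4)=1260, phi_ss(-3)=-900, phi_ss(2)=900, phi_ss(3)=-1260; phi_tt(-4)=-224, phi_tt(3)=28, phi_tt(4)=-32.
Local minima occur where both diagonal entries positive: (-4, 3), (2, 3). Count: 2.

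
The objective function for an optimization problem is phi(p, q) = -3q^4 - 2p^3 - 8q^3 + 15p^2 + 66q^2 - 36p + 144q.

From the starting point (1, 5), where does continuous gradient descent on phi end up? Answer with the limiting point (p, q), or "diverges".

diverges

phi is separable, so gradient descent decouples: p follows -∂phi/∂p, q follows -∂phi/∂q.
∂phi/∂p = -6(p - 3)(p - 2); at p=1 this is -12, so p increases.
∂phi/∂q = -12(q - 3)(q + 1)(q + 4); at q=5 this is -1296, so q increases.
The q-coordinate has no critical point in that direction and runs off to infinity.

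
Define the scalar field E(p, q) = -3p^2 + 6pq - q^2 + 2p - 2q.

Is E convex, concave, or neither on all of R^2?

E is quadratic, so its Hessian is the constant matrix H = [[-6, 6], [6, -2]].
det(H) = -24, tr(H) = -8.
det(H) < 0, so H is indefinite: neither convex nor concave.

neither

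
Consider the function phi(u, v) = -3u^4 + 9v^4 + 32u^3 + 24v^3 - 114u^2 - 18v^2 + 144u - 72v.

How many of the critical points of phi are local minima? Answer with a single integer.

2

phi separates as a function of u plus a function of v, so ∇phi=0 decouples.
∂phi/∂u = -12(u - 4)(u - 3)(u - 1) = 0 at u ∈ {1, 3, 4}; ∂phi/∂v = 36(v - 1)(v + 1)(v + 2) = 0 at v ∈ {-2, -1, 1}.
The Hessian is diagonal: diag(phi_uu, phi_vv). Second derivatives: phi_uu(1)=-72, phi_uu(3)=24, phi_uu(4)=-36; phi_vv(-2)=108, phi_vv(-1)=-72, phi_vv(1)=216.
Local minima occur where both diagonal entries positive: (3, -2), (3, 1). Count: 2.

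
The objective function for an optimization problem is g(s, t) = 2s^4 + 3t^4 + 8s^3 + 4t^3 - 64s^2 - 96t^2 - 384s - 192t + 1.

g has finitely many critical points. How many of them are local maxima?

1

g separates as a function of s plus a function of t, so ∇g=0 decouples.
∂g/∂s = 8(s - 4)(s + 3)(s + 4) = 0 at s ∈ {-4, -3, 4}; ∂g/∂t = 12(t - 4)(t + 1)(t + 4) = 0 at t ∈ {-4, -1, 4}.
The Hessian is diagonal: diag(g_ss, g_tt). Second derivatives: g_ss(-4)=64, g_ss(-3)=-56, g_ss(4)=448; g_tt(-4)=288, g_tt(-1)=-180, g_tt(4)=480.
Local maxima occur where both diagonal entries negative: (-3, -1). Count: 1.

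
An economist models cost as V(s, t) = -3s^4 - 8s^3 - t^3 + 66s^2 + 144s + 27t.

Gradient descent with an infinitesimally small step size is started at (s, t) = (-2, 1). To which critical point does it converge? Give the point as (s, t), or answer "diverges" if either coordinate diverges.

V is separable, so gradient descent decouples: s follows -∂V/∂s, t follows -∂V/∂t.
∂V/∂s = -12(s - 3)(s + 1)(s + 4); at s=-2 this is -120, so s increases.
∂V/∂t = -3(t - 3)(t + 3); at t=1 this is 24, so t decreases.
s converges to its nearest critical value -1 (a local min of the s-part); t converges to -3. The iterate converges to (-1, -3).

(-1, -3)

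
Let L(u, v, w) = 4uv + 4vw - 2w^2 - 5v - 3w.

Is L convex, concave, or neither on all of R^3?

L is quadratic, so its Hessian is the constant matrix H = [[0, 4, 0], [4, 0, 4], [0, 4, -4]].
Leading principal minors: 0, -16, 64.
Neither pattern holds ⇒ H is indefinite ⇒ neither convex nor concave.

neither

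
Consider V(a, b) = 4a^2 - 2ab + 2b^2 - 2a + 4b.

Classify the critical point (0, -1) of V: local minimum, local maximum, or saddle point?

The Hessian of V is constant: H = [[8, -2], [-2, 4]].
det(H) = 8·4 − (-2)² = 28.
det(H) > 0 and tr(H) = 12 > 0, so H is positive definite and the point is a local minimum.

local minimum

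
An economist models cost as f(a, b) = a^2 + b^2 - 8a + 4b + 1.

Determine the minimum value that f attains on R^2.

f(a,b) separates as P(a) + Q(b) + 1, so its minimum is min P + min Q + 1.
P'(a) = 2a - 8 vanishes at a ∈ {4}; Q'(b) = 2b + 4 vanishes at b ∈ {-2}.
Local minima of P (where P''>0): P(4)=-16. Local minima of Q: Q(-2)=-4.
So the global minimum of f is P(4) + Q(-2) + 1 = -16 − 4 + 1 = -19, attained at (4, -2).

-19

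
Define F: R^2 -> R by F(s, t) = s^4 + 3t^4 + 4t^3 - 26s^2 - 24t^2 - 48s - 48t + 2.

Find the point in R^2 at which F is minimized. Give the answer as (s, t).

F(s,t) separates as P(s) + Q(t) + 2, so its minimum is min P + min Q + 2.
P'(s) = 4(s - 4)(s + 1)(s + 3) vanishes at s ∈ {-3, -1, 4}; Q'(t) = 12(t - 2)(t + 1)(t + 2) vanishes at t ∈ {-2, -1, 2}.
Local minima of P (where P''>0): P(-3)=-9, P(4)=-352. Local minima of Q: Q(-2)=16, Q(2)=-112.
So the global minimum of F is P(4) + Q(2) + 2 = -352 − 112 + 2 = -462, attained at (4, 2).

(4, 2)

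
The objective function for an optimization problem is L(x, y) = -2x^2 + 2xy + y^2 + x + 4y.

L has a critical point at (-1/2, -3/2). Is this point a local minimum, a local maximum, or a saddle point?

The Hessian of L is constant: H = [[-4, 2], [2, 2]].
det(H) = (-4)·2 − 2² = -12.
Since det(H) < 0, H is indefinite and the critical point is a saddle point.

saddle point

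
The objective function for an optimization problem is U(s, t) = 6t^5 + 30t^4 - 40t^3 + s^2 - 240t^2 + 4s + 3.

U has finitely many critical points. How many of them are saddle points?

2

U separates as a function of s plus a function of t, so ∇U=0 decouples.
∂U/∂s = 2(s + 2) = 0 at s ∈ {-2}; ∂U/∂t = 30t(t - 2)(t + 2)(t + 4) = 0 at t ∈ {-4, -2, 0, 2}.
The Hessian is diagonal: diag(U_ss, U_tt). Second derivatives: U_ss(-2)=2; U_tt(-4)=-1440, U_tt(-2)=480, U_tt(0)=-480, U_tt(2)=1440.
Saddle points occur where the two diagonal entries have opposite signs: (-2, -4), (-2, 0). Count: 2.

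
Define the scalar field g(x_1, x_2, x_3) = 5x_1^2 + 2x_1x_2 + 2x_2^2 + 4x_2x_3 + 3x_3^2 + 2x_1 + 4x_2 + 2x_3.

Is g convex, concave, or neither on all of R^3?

g is quadratic, so its Hessian is the constant matrix H = [[10, 2, 0], [2, 4, 4], [0, 4, 6]].
Leading principal minors: 10, 36, 56.
All positive ⇒ H ≻ 0 ⇒ convex.

convex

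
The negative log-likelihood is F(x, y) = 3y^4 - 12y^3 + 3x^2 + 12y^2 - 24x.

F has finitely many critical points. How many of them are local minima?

F separates as a function of x plus a function of y, so ∇F=0 decouples.
∂F/∂x = 6(x - 4) = 0 at x ∈ {4}; ∂F/∂y = 12y(y - 2)(y - 1) = 0 at y ∈ {0, 1, 2}.
The Hessian is diagonal: diag(F_xx, F_yy). Second derivatives: F_xx(4)=6; F_yy(0)=24, F_yy(1)=-12, F_yy(2)=24.
Local minima occur where both diagonal entries positive: (4, 0), (4, 2). Count: 2.

2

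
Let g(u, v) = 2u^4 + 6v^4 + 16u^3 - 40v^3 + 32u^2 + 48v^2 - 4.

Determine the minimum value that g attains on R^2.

g(u,v) separates as P(u) + Q(v) − 4, so its minimum is min P + min Q − 4.
P'(u) = 8u(u + 2)(u + 4) vanishes at u ∈ {-4, -2, 0}; Q'(v) = 24v(v - 4)(v - 1) vanishes at v ∈ {0, 1, 4}.
Local minima of P (where P''>0): P(-4)=0, P(0)=0. Local minima of Q: Q(0)=0, Q(4)=-256.
So the global minimum of g is P(-4) + Q(4) − 4 = 0 − 256 − 4 = -260, attained at (-4, 4).

-260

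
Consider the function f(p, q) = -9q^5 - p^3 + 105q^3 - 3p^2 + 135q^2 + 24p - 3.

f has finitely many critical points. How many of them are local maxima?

f separates as a function of p plus a function of q, so ∇f=0 decouples.
∂f/∂p = -3(p - 2)(p + 4) = 0 at p ∈ {-4, 2}; ∂f/∂q = -45q(q - 3)(q + 1)(q + 2) = 0 at q ∈ {-2, -1, 0, 3}.
The Hessian is diagonal: diag(f_pp, f_qq). Second derivatives: f_pp(-4)=18, f_pp(2)=-18; f_qq(-2)=450, f_qq(-1)=-180, f_qq(0)=270, f_qq(3)=-2700.
Local maxima occur where both diagonal entries negative: (2, -1), (2, 3). Count: 2.

2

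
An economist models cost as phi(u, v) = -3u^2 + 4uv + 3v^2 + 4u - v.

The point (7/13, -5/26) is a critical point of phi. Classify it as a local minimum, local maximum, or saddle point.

The Hessian of phi is constant: H = [[-6, 4], [4, 6]].
det(H) = (-6)·6 − 4² = -52.
Since det(H) < 0, H is indefinite and the critical point is a saddle point.

saddle point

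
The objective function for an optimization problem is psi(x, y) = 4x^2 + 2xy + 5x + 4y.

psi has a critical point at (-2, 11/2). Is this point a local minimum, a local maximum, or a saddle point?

saddle point

The Hessian of psi is constant: H = [[8, 2], [2, 0]].
det(H) = 8·0 − 2² = -4.
Since det(H) < 0, H is indefinite and the critical point is a saddle point.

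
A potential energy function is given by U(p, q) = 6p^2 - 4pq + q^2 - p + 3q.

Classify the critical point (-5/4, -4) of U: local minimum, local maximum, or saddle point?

The Hessian of U is constant: H = [[12, -4], [-4, 2]].
det(H) = 12·2 − (-4)² = 8.
det(H) > 0 and tr(H) = 14 > 0, so H is positive definite and the point is a local minimum.

local minimum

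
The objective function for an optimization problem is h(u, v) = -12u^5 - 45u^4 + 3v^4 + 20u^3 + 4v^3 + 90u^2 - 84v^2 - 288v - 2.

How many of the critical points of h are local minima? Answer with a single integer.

h separates as a function of u plus a function of v, so ∇h=0 decouples.
∂h/∂u = -60u(u - 1)(u + 1)(u + 3) = 0 at u ∈ {-3, -1, 0, 1}; ∂h/∂v = 12(v - 4)(v + 2)(v + 3) = 0 at v ∈ {-3, -2, 4}.
The Hessian is diagonal: diag(h_uu, h_vv). Second derivatives: h_uu(-3)=1440, h_uu(-1)=-240, h_uu(0)=180, h_uu(1)=-480; h_vv(-3)=84, h_vv(-2)=-72, h_vv(4)=504.
Local minima occur where both diagonal entries positive: (-3, -3), (-3, 4), (0, -3), (0, 4). Count: 4.

4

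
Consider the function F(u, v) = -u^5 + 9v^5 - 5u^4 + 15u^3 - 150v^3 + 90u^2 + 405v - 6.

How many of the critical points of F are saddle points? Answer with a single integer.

8

F separates as a function of u plus a function of v, so ∇F=0 decouples.
∂F/∂u = -5u(u - 3)(u + 3)(u + 4) = 0 at u ∈ {-4, -3, 0, 3}; ∂F/∂v = 45(v - 3)(v - 1)(v + 1)(v + 3) = 0 at v ∈ {-3, -1, 1, 3}.
The Hessian is diagonal: diag(F_uu, F_vv). Second derivatives: F_uu(-4)=140, F_uu(-3)=-90, F_uu(0)=180, F_uu(3)=-630; F_vv(-3)=-2160, F_vv(-1)=720, F_vv(1)=-720, F_vv(3)=2160.
Saddle points occur where the two diagonal entries have opposite signs: (-4, -3), (-4, 1), (-3, -1), (-3, 3), (0, -3), (0, 1), (3, -1), (3, 3). Count: 8.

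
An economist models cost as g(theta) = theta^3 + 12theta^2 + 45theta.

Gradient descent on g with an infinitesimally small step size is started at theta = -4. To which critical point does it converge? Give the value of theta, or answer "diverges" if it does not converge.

-3

g'(theta) = 3(theta + 3)(theta + 5), so g'(-4) = -3.
Gradient descent moves in the -g' direction, i.e. theta is increasing.
The nearest critical point in that direction is theta = -3, where g'' = 6 > 0 (a local minimum). The iterate converges there.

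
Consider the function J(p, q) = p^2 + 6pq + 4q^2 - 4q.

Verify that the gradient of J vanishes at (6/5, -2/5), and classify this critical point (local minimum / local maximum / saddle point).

∇J = (2p + 6q, 6p + 8q - 4); substituting (6/5, -2/5) gives ∇J = (0, 0), so (6/5, -2/5) is indeed a critical point.
The Hessian of J is constant: H = [[2, 6], [6, 8]].
det(H) = 2·8 − 6² = -20.
Since det(H) < 0, H is indefinite and the critical point is a saddle point.

saddle point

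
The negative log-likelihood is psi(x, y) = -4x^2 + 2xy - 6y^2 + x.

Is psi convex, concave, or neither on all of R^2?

concave

psi is quadratic, so its Hessian is the constant matrix H = [[-8, 2], [2, -12]].
det(H) = 92, tr(H) = -20.
det(H) > 0 and tr(H) < 0, so H is negative definite everywhere: concave.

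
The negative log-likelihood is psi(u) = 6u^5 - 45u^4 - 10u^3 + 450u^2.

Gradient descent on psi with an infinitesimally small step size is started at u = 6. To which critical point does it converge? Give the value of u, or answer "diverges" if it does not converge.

5

psi'(u) = 30u(u - 5)(u - 3)(u + 2), so psi'(6) = 4320.
Gradient descent moves in the -psi' direction, i.e. u is decreasing.
The nearest critical point in that direction is u = 5, where psi'' = 2100 > 0 (a local minimum). The iterate converges there.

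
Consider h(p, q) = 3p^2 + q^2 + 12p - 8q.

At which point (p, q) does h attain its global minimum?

(-2, 4)

h(p,q) separates as A(p) + B(q), so its minimum is min A + min B.
A'(p) = 6p + 12 vanishes at p ∈ {-2}; B'(q) = 2q - 8 vanishes at q ∈ {4}.
Local minima of A (where A''>0): A(-2)=-12. Local minima of B: B(4)=-16.
So the global minimum of h is A(-2) + B(4) = -12 − 16 = -28, attained at (-2, 4).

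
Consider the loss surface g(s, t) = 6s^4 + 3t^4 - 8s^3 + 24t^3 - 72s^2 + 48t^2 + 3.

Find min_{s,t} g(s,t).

g(s,t) separates as P(s) + Q(t) + 3, so its minimum is min P + min Q + 3.
P'(s) = 24s(s - 3)(s + 2) vanishes at s ∈ {-2, 0, 3}; Q'(t) = 12t(t + 2)(t + 4) vanishes at t ∈ {-4, -2, 0}.
Local minima of P (where P''>0): P(-2)=-128, P(3)=-378. Local minima of Q: Q(-4)=0, Q(0)=0.
So the global minimum of g is P(3) + Q(-4) + 3 = -378 + 0 + 3 = -375, attained at (3, -4).

-375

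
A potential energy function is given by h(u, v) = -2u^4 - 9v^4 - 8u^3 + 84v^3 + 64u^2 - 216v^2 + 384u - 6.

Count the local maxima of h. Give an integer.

4

h separates as a function of u plus a function of v, so ∇h=0 decouples.
∂h/∂u = -8(u - 4)(u + 3)(u + 4) = 0 at u ∈ {-4, -3, 4}; ∂h/∂v = -36v(v - 4)(v - 3) = 0 at v ∈ {0, 3, 4}.
The Hessian is diagonal: diag(h_uu, h_vv). Second derivatives: h_uu(-4)=-64, h_uu(-3)=56, h_uu(4)=-448; h_vv(0)=-432, h_vv(3)=108, h_vv(4)=-144.
Local maxima occur where both diagonal entries negative: (-4, 0), (-4, 4), (4, 0), (4, 4). Count: 4.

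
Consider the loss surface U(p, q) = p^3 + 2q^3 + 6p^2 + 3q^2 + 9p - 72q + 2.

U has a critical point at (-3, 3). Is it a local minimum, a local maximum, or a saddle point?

saddle point

The mixed partial ∂²U/∂p∂q is 0, so the Hessian at any point is diag(U_pp, U_qq) = diag(6(p + 2), 6(2q + 1)).
At (-3, 3): H = diag(-6, 42).
The eigenvalues have opposite signs, so H is indefinite: a saddle point.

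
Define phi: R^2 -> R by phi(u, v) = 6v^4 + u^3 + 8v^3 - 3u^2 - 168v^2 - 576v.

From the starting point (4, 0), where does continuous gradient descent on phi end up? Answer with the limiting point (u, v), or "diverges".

(2, 4)

phi is separable, so gradient descent decouples: u follows -∂phi/∂u, v follows -∂phi/∂v.
∂phi/∂u = 3u(u - 2); at u=4 this is 24, so u decreases.
∂phi/∂v = 24(v - 4)(v + 2)(v + 3); at v=0 this is -576, so v increases.
u converges to its nearest critical value 2 (a local min of the u-part); v converges to 4. The iterate converges to (2, 4).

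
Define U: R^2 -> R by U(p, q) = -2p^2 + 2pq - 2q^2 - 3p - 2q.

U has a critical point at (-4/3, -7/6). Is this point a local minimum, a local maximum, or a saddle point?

local maximum

The Hessian of U is constant: H = [[-4, 2], [2, -4]].
det(H) = (-4)·(-4) − 2² = 12.
det(H) > 0 and tr(H) = -8 < 0, so H is negative definite and the point is a local maximum.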